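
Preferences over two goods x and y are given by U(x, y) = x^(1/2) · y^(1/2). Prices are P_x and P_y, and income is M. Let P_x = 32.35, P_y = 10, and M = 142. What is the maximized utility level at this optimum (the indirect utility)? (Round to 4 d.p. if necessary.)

Demand: x*(P_x,P_y,M) = 0.5·M/P_x and y* = 0.5·M/P_y.
At P_x=32.35, P_y=10, M=142: x* = 0.5·142/32.35 = 2.1947, y* = 7.1.
Utility at the optimum: U(2.1947, 7.1) = 3.9475.

V = 3.9475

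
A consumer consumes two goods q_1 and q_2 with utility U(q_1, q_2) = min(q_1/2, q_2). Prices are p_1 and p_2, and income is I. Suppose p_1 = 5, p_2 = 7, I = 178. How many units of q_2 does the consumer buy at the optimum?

q_2* = 10.4706

Leontief preferences: the optimum is at the kink where q_1/2 = q_2/1, i.e. q_2 = (1/2)·q_1.
Budget: p_1·q_1 + p_2·(1/2)·q_1 = I, so (2·p_1 + p_2)·q_1 = 2·I.
Demand: q_1*(p_1,p_2,I) = 2·I/(2·p_1 + p_2), q_2* = I/(2·p_1 + p_2).
Here 2·5 + 7 = 17, giving q_2* = 10.4706.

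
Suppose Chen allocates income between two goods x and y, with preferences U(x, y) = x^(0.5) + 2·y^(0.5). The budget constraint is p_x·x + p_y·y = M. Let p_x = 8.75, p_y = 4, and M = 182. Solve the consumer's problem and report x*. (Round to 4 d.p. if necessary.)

x* = 2.1333

From the CES first-order condition, (1/2)·(y/x)^(0.5) = p_x/p_y.
Solve for the ratio: y/x = [2·p_x/p_y]^(2).
Substitute y = (y/x)·x into the budget: x* = M/(p_x + p_y·(y/x)).
Numerically y/x = 19.140625, so x* = 182/(8.75 + 4·19.140625) = 2.1333.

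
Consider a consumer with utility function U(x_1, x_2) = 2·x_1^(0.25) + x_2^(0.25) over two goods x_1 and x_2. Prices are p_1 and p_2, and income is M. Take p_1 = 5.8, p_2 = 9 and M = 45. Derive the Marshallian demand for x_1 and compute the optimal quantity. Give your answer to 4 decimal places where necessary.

x_1* = 5.778

From the CES first-order condition, 2·(x_2/x_1)^(0.75) = p_1/p_2.
Hence x_2/x_1 = ((1/2)·p_1/p_2)^(1/(0.75)), i.e. raised to the 4/3 power.
With the ratio pinned down, the budget gives x_1* = M/(p_1 + p_2·(x_2/x_1)) and x_2* = (x_2/x_1)·x_1*.
Numerically x_2/x_1 = 0.220906, so x_1* = 45/(5.8 + 9·0.220906) = 5.778.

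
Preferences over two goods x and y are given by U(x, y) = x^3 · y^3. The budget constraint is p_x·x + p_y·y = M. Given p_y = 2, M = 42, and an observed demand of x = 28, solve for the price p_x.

p_x = 0.75

The MRS is y/x. Set MRS = p_x/p_y.
Rearranging, p_y·y = p_x·x. Substituting into the budget gives p_x·x·(1 + 1) = M.
Demand: x*(p_x,p_y,M) = 0.5·M/p_x and y* = 0.5·M/p_y.
Set x* = 28 in the demand function and solve for p_x: p_x = 0.75.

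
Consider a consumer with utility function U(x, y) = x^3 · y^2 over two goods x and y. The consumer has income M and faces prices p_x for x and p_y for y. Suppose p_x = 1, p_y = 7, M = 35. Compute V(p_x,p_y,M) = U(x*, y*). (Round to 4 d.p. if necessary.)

V = 37044

Tangency: MRS = (3/2)·y/x = p_x/p_y.
So 3·p_y·y = 2·p_x·x; combined with the budget, a share 0.6 of income goes to x.
Demand: x*(p_x,p_y,M) = 0.6·M/p_x and y* = 0.4·M/p_y.
At p_x=1, p_y=7, M=35: x* = 0.6·35/1 = 21, y* = 2.
Utility at the optimum: U(21, 2) = 37044.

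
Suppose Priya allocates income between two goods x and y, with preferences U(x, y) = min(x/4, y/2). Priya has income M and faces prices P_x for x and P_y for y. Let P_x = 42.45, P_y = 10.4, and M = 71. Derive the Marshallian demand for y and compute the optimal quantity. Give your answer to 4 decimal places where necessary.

With perfect complements, no substitution: consume in ratio x:y = 4:2.
Budget: P_x·x + P_y·(1/2)·x = M, so (4·P_x + 2·P_y)·x = 4·M.
Demand: x*(P_x,P_y,M) = 4·M/(4·P_x + 2·P_y), y* = 2·M/(4·P_x + 2·P_y).
Here 4·42.45 + 2·10.4 = 190.6, giving y* = 0.745.

y* = 0.745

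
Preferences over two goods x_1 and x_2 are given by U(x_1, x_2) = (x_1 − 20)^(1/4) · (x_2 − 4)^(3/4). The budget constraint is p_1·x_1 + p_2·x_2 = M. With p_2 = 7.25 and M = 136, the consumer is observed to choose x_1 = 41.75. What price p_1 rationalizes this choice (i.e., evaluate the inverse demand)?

Let x_1' = x_1−20, x_2' = x_2−4. MRS = (1/3)·x_2'/x_1' = p_1/p_2.
Substituting into the budget: x_1* = 20 + 0.25·(M − 20·p_1 − 4·p_2)/p_1, and x_2* = 4 + 0.75·(…)/p_2.
Set x_1* = 41.75 in the demand function and solve for p_1: p_1 = 1.

p_1 = 1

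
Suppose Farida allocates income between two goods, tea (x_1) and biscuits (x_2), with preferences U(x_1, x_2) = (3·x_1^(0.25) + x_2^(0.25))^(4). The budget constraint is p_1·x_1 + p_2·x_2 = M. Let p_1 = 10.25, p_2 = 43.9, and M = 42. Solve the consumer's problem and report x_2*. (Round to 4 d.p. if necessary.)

x_2* = 0.1192

MRS = MU_x_1/MU_x_2 = 3·(x_2/x_1)^(0.75). Set equal to p_1/p_2.
Hence x_2/x_1 = ((1/3)·p_1/p_2)^(1/(0.75)), i.e. raised to the 4/3 power.
With the ratio pinned down, the budget gives x_1* = M/(p_1 + p_2·(x_2/x_1)) and x_2* = (x_2/x_1)·x_1*.
Numerically x_2/x_1 = 0.033229, so x_1* = 42/(10.25 + 43.9·0.033229) = 3.5871 and x_2* = 0.033229·3.5871 = 0.1192.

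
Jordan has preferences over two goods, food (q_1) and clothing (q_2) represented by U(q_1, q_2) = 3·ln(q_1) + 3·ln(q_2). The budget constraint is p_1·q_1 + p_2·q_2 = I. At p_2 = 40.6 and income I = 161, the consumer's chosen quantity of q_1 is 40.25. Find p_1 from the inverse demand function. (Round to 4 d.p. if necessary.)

p_1 = 2

MU_q_1/MU_q_2 = (3·q_2)/(3·q_1); tangency sets this equal to p_1/p_2.
So 3·p_2·q_2 = 3·p_1·q_1; combined with the budget, a share 0.5 of income goes to q_1.
Demand: q_1*(p_1,p_2,I) = 0.5·I/p_1 and q_2* = 0.5·I/p_2.
Set q_1* = 40.25 in the demand function and solve for p_1: p_1 = 2.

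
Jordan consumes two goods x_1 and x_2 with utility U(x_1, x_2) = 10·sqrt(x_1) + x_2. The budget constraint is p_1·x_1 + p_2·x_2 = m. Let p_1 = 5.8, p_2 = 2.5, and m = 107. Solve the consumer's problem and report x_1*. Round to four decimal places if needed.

Solve: √x_1 = 5·p_2/p_1, so x_1*(p_1,p_2) = (5·p_2/p_1)², and x_2* = (m − p_1·x_1*)/p_2.
Plugging in: x_1* = (5·2.5/5.8)² = 4.6448.

x_1* = 4.6448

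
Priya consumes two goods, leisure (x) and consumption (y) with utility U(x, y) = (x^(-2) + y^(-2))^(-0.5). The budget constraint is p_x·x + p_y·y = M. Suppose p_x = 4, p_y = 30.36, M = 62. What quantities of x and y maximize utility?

x* = 3.1879, y* = 1.6221

MRS = MU_x/MU_y = (y/x)^(3). Set equal to p_x/p_y.
Solve for the ratio: y/x = [p_x/p_y]^(1/3).
With the ratio pinned down, the budget gives x* = M/(p_x + p_y·(y/x)) and y* = (y/x)·x*.
Numerically y/x = 0.508846, so x* = 62/(4 + 30.36·0.508846) = 3.1879 and y* = 0.508846·3.1879 = 1.6221.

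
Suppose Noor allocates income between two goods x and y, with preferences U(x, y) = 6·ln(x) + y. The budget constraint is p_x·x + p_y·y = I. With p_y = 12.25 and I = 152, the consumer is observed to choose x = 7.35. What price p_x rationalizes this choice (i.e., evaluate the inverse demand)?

p_x = 10

MU_x = 6/x, MU_y = 1. Tangency: 6/x = p_x/p_y.
So x*(p_x,p_y) = 6·p_y/p_x, independent of income; and y* = (I − 6·p_y)/p_y.
Set x* = 7.35 in the demand function and solve for p_x: p_x = 10.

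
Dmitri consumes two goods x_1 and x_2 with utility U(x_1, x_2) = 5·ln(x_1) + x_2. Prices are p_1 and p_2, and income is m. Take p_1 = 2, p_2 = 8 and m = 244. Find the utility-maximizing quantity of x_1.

x_1* = 20

So x_1*(p_1,p_2) = 5·p_2/p_1, independent of income; and x_2* = (m − 5·p_2)/p_2.
At the given prices: x_1* = 5·8/2 = 20.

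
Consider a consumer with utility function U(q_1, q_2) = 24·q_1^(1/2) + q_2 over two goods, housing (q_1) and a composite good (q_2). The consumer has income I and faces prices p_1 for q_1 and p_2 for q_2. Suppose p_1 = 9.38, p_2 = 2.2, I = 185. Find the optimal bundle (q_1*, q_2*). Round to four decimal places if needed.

Plugging in: q_1* = (12·2.2/9.38)² = 7.9214, q_2* = 50.3169.

q_1* = 7.9214, q_2* = 50.3169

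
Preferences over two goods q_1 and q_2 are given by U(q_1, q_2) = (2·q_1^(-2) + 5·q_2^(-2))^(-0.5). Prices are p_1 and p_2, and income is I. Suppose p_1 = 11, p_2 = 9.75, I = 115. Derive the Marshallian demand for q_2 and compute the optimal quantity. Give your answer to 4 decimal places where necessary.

q_2* = 6.5581

With the ratio pinned down, the budget gives q_1* = I/(p_1 + p_2·(q_2/q_1)) and q_2* = (q_2/q_1)·q_1*.
Numerically q_2/q_1 = 1.412893, so q_1* = 115/(11 + 9.75·1.412893) = 4.6416 and q_2* = 1.412893·4.6416 = 6.5581.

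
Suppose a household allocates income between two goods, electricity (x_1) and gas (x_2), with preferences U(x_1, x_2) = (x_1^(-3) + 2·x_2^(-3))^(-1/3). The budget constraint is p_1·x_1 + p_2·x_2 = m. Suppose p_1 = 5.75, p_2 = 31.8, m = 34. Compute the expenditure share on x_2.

MU_x_1 ∝ x_1^(-4), MU_x_2 ∝ 2·x_2^(-4), so MRS = (1/2)·(x_2/x_1)^(4) = p_1/p_2.
Hence x_2/x_1 = (2·p_1/p_2)^(1/(4)), i.e. raised to the 0.25 power.
With the ratio pinned down, the budget gives x_1* = m/(p_1 + p_2·(x_2/x_1)) and x_2* = (x_2/x_1)·x_1*.
Numerically x_2/x_1 = 0.775475, so x_1* = 34/(5.75 + 31.8·0.775475) = 1.118 and x_2* = 0.775475·1.118 = 0.867.
Expenditure on x_2: 31.8·0.867 = 27.5712; share = 0.8109.

share on x_2 = 0.8109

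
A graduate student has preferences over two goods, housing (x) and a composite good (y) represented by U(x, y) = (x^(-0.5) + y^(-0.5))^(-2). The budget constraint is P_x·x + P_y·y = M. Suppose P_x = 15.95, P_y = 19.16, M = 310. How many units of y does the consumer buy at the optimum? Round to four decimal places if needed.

y* = 8.3369

MRS = MU_x/MU_y = (y/x)^(1.5). Set equal to P_x/P_y.
Solve for the ratio: y/x = [P_x/P_y]^(2/3).
Substitute y = (y/x)·x into the budget: x* = M/(P_x + P_y·(y/x)).
Numerically y/x = 0.884932, so x* = 310/(15.95 + 19.16·0.884932) = 9.421 and y* = 0.884932·9.421 = 8.3369.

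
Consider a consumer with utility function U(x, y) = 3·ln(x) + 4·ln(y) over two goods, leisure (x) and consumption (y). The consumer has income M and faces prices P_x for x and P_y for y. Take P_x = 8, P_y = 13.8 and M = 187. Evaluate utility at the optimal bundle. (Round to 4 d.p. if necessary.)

Tangency: MRS = (3/4)·y/x = P_x/P_y.
Rearranging, P_y·y = (4/3)·P_x·x. Substituting into the budget gives P_x·x·(1 + (4/3)) = M.
Demand: x*(P_x,P_y,M) = 3/7·M/P_x and y* = 4/7·M/P_y.
At P_x=8, P_y=13.8, M=187: x* = 3/7·187/8 = 10.0179, y* = 7.7433.
Utility at the optimum: U(10.0179, 7.7433) = 15.1004.

V = 15.1004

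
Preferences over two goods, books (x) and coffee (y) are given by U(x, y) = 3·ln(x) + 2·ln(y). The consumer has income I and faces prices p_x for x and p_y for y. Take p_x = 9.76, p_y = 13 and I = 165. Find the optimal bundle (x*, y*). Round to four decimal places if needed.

MU_x/MU_y = (3·y)/(2·x); tangency sets this equal to p_x/p_y.
Rearranging, p_y·y = (2/3)·p_x·x. Substituting into the budget gives p_x·x·(1 + (2/3)) = I.
Demand: x*(p_x,p_y,I) = 0.6·I/p_x and y* = 0.4·I/p_y.
At p_x=9.76, p_y=13, I=165: x* = 0.6·165/9.76 = 10.1434, y* = 5.0769.

x* = 10.1434, y* = 5.0769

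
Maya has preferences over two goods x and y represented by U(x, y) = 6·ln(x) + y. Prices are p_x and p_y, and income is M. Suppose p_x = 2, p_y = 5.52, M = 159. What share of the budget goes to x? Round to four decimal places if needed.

share on x = 0.2083

At the given prices: x* = 6·5.52/2 = 16.56, and y* = 22.8043.
Expenditure on x: 2·16.56 = 33.12; share = 0.2083.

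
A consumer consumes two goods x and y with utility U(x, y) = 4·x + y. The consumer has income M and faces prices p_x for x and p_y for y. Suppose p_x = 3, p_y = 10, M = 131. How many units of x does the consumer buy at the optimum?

Perfect substitutes: compare marginal utility per dollar. 4/p_x vs 1/p_y → 1.3333 vs 0.1.
x gives more utility per dollar, so spend all income on x: x* = M/p_x, y* = 0.
Numerically: x* = 43.6667, y* = 0.

x* = 43.6667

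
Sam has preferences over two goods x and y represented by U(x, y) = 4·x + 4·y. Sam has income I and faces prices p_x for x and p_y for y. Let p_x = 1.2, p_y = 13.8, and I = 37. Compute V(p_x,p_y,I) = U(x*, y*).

Perfect substitutes: compare marginal utility per dollar. 4/p_x vs 4/p_y → 3.3333 vs 0.2899.
x gives more utility per dollar, so spend all income on x: x* = I/p_x, y* = 0.
Numerically: x* = 30.8333, y* = 0.
Utility at the optimum: U(30.8333, 0) = 123.3333.

V = 123.3333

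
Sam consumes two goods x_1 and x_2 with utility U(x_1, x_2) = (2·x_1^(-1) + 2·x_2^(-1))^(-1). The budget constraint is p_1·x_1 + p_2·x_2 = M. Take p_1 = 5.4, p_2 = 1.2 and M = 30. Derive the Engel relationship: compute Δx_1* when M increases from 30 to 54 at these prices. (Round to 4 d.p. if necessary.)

Δx_1* = 3.0205

MU_x_1 ∝ 2·x_1^(-2), MU_x_2 ∝ 2·x_2^(-2), so MRS = (x_2/x_1)^(2) = p_1/p_2.
Hence x_2/x_1 = (p_1/p_2)^(1/(2)), i.e. raised to the 0.5 power.
With the ratio pinned down, the budget gives x_1* = M/(p_1 + p_2·(x_2/x_1)) and x_2* = (x_2/x_1)·x_1*.
Numerically x_2/x_1 = 2.12132, so x_1* = 30/(5.4 + 1.2·2.12132) = 3.7757.
At M' = 54: x_1* = 6.7962. Change: 6.7962 − 3.7757 = 3.0205.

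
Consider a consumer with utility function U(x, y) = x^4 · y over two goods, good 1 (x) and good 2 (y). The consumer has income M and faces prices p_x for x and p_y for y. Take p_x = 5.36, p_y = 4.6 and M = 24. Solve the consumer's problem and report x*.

The MRS is 4·y/x. Set MRS = p_x/p_y.
Rearranging, p_y·y = (1/4)·p_x·x. Substituting into the budget gives p_x·x·(1 + (1/4)) = M.
Demand: x*(p_x,p_y,M) = 0.8·M/p_x and y* = 0.2·M/p_y.
At p_x=5.36, p_y=4.6, M=24: x* = 0.8·24/5.36 = 3.5821.

x* = 3.5821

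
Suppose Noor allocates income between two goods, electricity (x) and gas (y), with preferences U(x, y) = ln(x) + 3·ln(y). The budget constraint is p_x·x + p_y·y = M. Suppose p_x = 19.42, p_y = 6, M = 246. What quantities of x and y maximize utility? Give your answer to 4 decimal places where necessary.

Tangency: MRS = (1/3)·y/x = p_x/p_y.
So p_y·y = 3·p_x·x; combined with the budget, a share 0.25 of income goes to x.
Demand: x*(p_x,p_y,M) = 0.25·M/p_x and y* = 0.75·M/p_y.
At p_x=19.42, p_y=6, M=246: x* = 0.25·246/19.42 = 3.1668, y* = 30.75.

x* = 3.1668, y* = 30.75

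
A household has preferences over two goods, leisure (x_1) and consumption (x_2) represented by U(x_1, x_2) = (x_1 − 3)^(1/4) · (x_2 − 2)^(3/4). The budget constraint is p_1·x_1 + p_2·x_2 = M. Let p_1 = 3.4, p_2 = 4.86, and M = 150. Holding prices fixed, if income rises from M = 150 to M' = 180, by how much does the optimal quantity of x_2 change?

MRS = (1/3)·(x_2−2)/(x_1−3). Tangency with p_1/p_2 gives x_2−2 = 3·(p_1/p_2)·(x_1−3).
Substituting into the budget: x_1* = 3 + 0.25·(M − 3·p_1 − 2·p_2)/p_1, and x_2* = 2 + 0.75·(…)/p_2.
Discretionary income = 150 − 3·3.4 − 2·4.86 = 130.08; x_2* = 2 + 0.75·130.08/4.86 = 22.0741.
At M' = 180: x_2* = 26.7037. Change: 26.7037 − 22.0741 = 4.6296.

Δx_2* = 4.6296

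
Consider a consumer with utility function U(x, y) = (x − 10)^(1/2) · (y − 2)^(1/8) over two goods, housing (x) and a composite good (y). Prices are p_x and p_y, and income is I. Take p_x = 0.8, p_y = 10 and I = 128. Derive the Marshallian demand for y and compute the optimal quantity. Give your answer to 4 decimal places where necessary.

y* = 4

This is Cobb-Douglas in (x−10, y−2): tangency gives 0.5·p_y·(y−2) = 0.125·p_x·(x−10).
After buying the subsistence bundle (10, 2), a share 0.8 of the remaining income goes to x: x* = 10 + 0.8·(I − 10p_x − 2p_y)/p_x.
Discretionary income = 128 − 10·0.8 − 2·10 = 100; y* = 2 + 0.2·100/10 = 4.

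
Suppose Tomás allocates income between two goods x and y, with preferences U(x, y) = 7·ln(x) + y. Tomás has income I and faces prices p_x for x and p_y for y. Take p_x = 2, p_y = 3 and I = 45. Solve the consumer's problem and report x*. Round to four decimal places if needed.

x* = 10.5

MU_x = 7/x, MU_y = 1. Tangency: 7/x = p_x/p_y.
So x*(p_x,p_y) = 7·p_y/p_x, independent of income; and y* = (I − 7·p_y)/p_y.
At the given prices: x* = 7·3/2 = 10.5.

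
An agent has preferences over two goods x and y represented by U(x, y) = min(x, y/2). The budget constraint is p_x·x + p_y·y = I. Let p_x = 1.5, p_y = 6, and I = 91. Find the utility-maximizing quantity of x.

x* = 6.7407

With perfect complements, no substitution: consume in ratio x:y = 1:2.
Budget: p_x·x + p_y·2·x = I, so (p_x + 2·p_y)·x = I.
Demand: x*(p_x,p_y,I) = I/(p_x + 2·p_y), y* = 2·I/(p_x + 2·p_y).
Here 1.5 + 2·6 = 13.5, giving x* = 6.7407.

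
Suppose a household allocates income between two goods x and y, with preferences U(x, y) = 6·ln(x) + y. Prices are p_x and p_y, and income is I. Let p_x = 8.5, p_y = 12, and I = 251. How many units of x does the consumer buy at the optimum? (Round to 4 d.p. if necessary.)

At the given prices: x* = 6·12/8.5 = 8.4706.

x* = 8.4706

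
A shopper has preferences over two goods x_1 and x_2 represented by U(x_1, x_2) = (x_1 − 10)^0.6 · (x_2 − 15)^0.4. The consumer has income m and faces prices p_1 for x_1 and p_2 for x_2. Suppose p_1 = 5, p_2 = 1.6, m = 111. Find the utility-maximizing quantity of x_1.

Discretionary income = 111 − 10·5 − 15·1.6 = 37; x_1* = 10 + 0.6·37/5 = 14.44.

x_1* = 14.44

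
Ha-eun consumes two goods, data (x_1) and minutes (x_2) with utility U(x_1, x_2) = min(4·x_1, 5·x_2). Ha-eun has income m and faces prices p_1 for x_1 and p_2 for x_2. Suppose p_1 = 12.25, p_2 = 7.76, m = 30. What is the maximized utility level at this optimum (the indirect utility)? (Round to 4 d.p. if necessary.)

V = 6.5012

Here 5·12.25 + 4·7.76 = 92.29, giving x_1* = 1.6253 and x_2* = 1.3002.
Utility at the optimum: U(1.6253, 1.3002) = 6.5012.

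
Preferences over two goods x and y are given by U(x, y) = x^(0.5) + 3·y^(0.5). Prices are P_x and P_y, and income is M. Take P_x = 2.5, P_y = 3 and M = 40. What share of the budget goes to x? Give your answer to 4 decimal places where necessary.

share on x = 0.1176

With the ratio pinned down, the budget gives x* = M/(P_x + P_y·(y/x)) and y* = (y/x)·x*.
Numerically y/x = 6.25, so x* = 40/(2.5 + 3·6.25) = 1.8824 and y* = 6.25·1.8824 = 11.7647.
Expenditure on x: 2.5·1.8824 = 4.7059; share = 0.1176.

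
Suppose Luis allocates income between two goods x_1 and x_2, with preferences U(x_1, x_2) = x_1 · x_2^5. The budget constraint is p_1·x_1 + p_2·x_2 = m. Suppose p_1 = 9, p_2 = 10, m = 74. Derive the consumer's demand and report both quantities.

The MRS is (1/5)·x_2/x_1. Set MRS = p_1/p_2.
Rearranging, p_2·x_2 = 5·p_1·x_1. Substituting into the budget gives p_1·x_1·(1 + 5) = m.
Demand: x_1*(p_1,p_2,m) = 1/6·m/p_1 and x_2* = 5/6·m/p_2.
At p_1=9, p_2=10, m=74: x_1* = 1/6·74/9 = 1.3704, x_2* = 6.1667.

x_1* = 1.3704, x_2* = 6.1667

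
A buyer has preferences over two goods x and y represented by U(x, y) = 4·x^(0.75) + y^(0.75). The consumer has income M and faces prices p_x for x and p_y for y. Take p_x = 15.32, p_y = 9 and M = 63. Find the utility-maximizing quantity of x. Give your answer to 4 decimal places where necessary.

x* = 4.0345

From the CES first-order condition, 4·(y/x)^(0.25) = p_x/p_y.
Hence y/x = ((1/4)·p_x/p_y)^(1/(0.25)), i.e. raised to the 4 power.
With the ratio pinned down, the budget gives x* = M/(p_x + p_y·(y/x)) and y* = (y/x)·x*.
Numerically y/x = 0.032796, so x* = 63/(15.32 + 9·0.032796) = 4.0345.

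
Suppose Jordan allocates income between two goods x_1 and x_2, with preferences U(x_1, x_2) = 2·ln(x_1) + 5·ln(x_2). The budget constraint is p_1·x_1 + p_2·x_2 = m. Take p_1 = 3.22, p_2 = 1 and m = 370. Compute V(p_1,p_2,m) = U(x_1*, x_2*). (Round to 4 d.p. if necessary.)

The MRS is (2/5)·x_2/x_1. Set MRS = p_1/p_2.
Rearranging, p_2·x_2 = (5/2)·p_1·x_1. Substituting into the budget gives p_1·x_1·(1 + (5/2)) = m.
Demand: x_1*(p_1,p_2,m) = 2/7·m/p_1 and x_2* = 5/7·m/p_2.
At p_1=3.22, p_2=1, m=370: x_1* = 2/7·370/3.22 = 32.8305, x_2* = 264.2857.
Utility at the optimum: U(32.8305, 264.2857) = 34.8679.

V = 34.8679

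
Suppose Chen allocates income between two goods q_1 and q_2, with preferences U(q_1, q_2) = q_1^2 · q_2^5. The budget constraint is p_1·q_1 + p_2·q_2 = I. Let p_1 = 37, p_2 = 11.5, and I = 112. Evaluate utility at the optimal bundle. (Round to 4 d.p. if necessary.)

V = 12185.8897

MU_q_1/MU_q_2 = (2·q_2)/(5·q_1); tangency sets this equal to p_1/p_2.
So 2·p_2·q_2 = 5·p_1·q_1; combined with the budget, a share 2/7 of income goes to q_1.
Demand: q_1*(p_1,p_2,I) = 2/7·I/p_1 and q_2* = 5/7·I/p_2.
At p_1=37, p_2=11.5, I=112: q_1* = 2/7·112/37 = 0.8649, q_2* = 6.9565.
Utility at the optimum: U(0.8649, 6.9565) = 12185.8897.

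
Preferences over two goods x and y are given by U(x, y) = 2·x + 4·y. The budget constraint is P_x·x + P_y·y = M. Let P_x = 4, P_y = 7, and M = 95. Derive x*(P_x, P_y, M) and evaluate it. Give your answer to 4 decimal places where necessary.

x* = 0

y gives more utility per dollar, so spend all income on y: y* = M/P_y, x* = 0.
Numerically: x* = 0, y* = 13.5714.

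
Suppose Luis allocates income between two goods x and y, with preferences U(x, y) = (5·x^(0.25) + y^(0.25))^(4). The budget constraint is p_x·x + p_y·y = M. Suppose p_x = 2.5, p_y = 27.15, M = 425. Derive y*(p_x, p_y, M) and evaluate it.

y* = 0.7853

From the CES first-order condition, 5·(y/x)^(0.75) = p_x/p_y.
Hence y/x = ((1/5)·p_x/p_y)^(1/(0.75)), i.e. raised to the 4/3 power.
Substitute y = (y/x)·x into the budget: x* = M/(p_x + p_y·(y/x)).
Numerically y/x = 0.004863, so x* = 425/(2.5 + 27.15·0.004863) = 161.4717 and y* = 0.004863·161.4717 = 0.7853.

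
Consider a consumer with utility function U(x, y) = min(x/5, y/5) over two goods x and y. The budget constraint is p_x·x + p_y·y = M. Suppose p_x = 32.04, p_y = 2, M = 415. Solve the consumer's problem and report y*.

y* = 12.1915

Demand: x*(p_x,p_y,M) = 5·M/(5·p_x + 5·p_y), y* = 5·M/(5·p_x + 5·p_y).
Here 5·32.04 + 5·2 = 170.2, giving y* = 12.1915.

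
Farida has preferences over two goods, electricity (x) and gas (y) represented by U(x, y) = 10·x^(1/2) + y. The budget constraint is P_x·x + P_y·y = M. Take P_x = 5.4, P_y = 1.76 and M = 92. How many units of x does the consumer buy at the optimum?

Set MRS = P_x/P_y: 5·x^(−1/2) = P_x/P_y.
Solve: √x = 5·P_y/P_x, so x*(P_x,P_y) = (5·P_y/P_x)², and y* = (M − P_x·x*)/P_y.
Plugging in: x* = (5·1.76/5.4)² = 2.6557.

x* = 2.6557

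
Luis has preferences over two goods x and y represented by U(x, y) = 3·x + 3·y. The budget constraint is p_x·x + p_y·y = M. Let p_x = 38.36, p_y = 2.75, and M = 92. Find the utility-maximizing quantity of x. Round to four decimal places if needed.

x* = 0

Linear utility — the consumer picks whichever good has higher MU/price: 3/38.36 = 0.0782 vs 3/2.75 = 1.0909.
y gives more utility per dollar, so spend all income on y: y* = M/p_y, x* = 0.
Numerically: x* = 0, y* = 33.4545.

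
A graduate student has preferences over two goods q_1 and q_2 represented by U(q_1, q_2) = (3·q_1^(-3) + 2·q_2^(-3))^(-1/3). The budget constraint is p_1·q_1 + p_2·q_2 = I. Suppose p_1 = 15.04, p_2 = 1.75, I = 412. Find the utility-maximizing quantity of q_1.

q_1* = 23.2145

With the ratio pinned down, the budget gives q_1* = I/(p_1 + p_2·(q_2/q_1)) and q_2* = (q_2/q_1)·q_1*.
Numerically q_2/q_1 = 1.54714, so q_1* = 412/(15.04 + 1.75·1.54714) = 23.2145.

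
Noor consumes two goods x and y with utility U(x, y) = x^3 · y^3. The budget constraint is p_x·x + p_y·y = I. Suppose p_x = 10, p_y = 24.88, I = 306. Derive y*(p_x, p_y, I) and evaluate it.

y* = 6.1495

Tangency: MRS = y/x = p_x/p_y.
So 3·p_y·y = 3·p_x·x; combined with the budget, a share 0.5 of income goes to x.
Demand: x*(p_x,p_y,I) = 0.5·I/p_x and y* = 0.5·I/p_y.
At p_x=10, p_y=24.88, I=306: y* = 0.5·306/24.88 = 6.1495.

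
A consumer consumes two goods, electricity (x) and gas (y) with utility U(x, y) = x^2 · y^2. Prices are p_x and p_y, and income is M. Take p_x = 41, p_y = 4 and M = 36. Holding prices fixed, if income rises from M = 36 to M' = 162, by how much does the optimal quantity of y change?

MU_x/MU_y = (2·y)/(2·x); tangency sets this equal to p_x/p_y.
So 2·p_y·y = 2·p_x·x; combined with the budget, a share 0.5 of income goes to x.
Demand: x*(p_x,p_y,M) = 0.5·M/p_x and y* = 0.5·M/p_y.
At p_x=41, p_y=4, M=36: y* = 0.5·36/4 = 4.5.
At M' = 162: y* = 20.25. Change: 20.25 − 4.5 = 15.75.

Δy* = 15.75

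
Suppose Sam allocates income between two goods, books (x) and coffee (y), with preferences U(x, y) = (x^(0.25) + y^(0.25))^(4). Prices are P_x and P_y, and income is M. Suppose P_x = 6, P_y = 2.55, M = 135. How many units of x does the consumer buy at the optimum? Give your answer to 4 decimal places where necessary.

x* = 9.6564

With the ratio pinned down, the budget gives x* = M/(P_x + P_y·(y/x)) and y* = (y/x)·x*.
Numerically y/x = 3.129547, so x* = 135/(6 + 2.55·3.129547) = 9.6564.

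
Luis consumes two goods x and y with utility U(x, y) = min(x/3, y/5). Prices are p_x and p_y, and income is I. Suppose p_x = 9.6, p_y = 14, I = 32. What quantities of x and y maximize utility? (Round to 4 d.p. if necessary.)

With perfect complements, no substitution: consume in ratio x:y = 3:5.
Budget: p_x·x + p_y·(5/3)·x = I, so (3·p_x + 5·p_y)·x = 3·I.
Demand: x*(p_x,p_y,I) = 3·I/(3·p_x + 5·p_y), y* = 5·I/(3·p_x + 5·p_y).
Here 3·9.6 + 5·14 = 98.8, giving x* = 0.9717 and y* = 1.6194.

x* = 0.9717, y* = 1.6194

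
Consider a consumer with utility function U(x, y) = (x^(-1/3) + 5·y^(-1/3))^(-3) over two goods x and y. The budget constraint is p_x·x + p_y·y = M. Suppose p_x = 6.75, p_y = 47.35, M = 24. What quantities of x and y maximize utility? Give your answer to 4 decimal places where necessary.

x* = 0.552, y* = 0.4282

MU_x ∝ x^(-4/3), MU_y ∝ 5·y^(-4/3), so MRS = (1/5)·(y/x)^(4/3) = p_x/p_y.
Solve for the ratio: y/x = [5·p_x/p_y]^(0.75).
With the ratio pinned down, the budget gives x* = M/(p_x + p_y·(y/x)) and y* = (y/x)·x*.
Numerically y/x = 0.775738, so x* = 24/(6.75 + 47.35·0.775738) = 0.552 and y* = 0.775738·0.552 = 0.4282.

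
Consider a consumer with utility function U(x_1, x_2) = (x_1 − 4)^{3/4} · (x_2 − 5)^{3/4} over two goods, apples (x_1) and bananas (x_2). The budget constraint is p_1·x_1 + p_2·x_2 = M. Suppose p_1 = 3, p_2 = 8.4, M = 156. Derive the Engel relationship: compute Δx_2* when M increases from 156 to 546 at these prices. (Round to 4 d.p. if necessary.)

Δx_2* = 23.2143

This is Cobb-Douglas in (x_1−4, x_2−5): tangency gives 0.75·p_2·(x_2−5) = 0.75·p_1·(x_1−4).
Substituting into the budget: x_1* = 4 + 0.5·(M − 4·p_1 − 5·p_2)/p_1, and x_2* = 5 + 0.5·(…)/p_2.
Discretionary income = 156 − 4·3 − 5·8.4 = 102; x_2* = 5 + 0.5·102/8.4 = 11.0714.
At M' = 546: x_2* = 34.2857. Change: 34.2857 − 11.0714 = 23.2143.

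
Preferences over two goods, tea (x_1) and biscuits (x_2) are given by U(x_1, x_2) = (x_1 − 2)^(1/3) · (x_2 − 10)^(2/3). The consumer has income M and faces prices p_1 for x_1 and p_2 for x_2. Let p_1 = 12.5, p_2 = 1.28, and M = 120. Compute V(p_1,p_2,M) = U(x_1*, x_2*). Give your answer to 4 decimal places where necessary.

MRS = (1/2)·(x_2−10)/(x_1−2). Tangency with p_1/p_2 gives x_2−10 = 2·(p_1/p_2)·(x_1−2).
Substituting into the budget: x_1* = 2 + 1/3·(M − 2·p_1 − 10·p_2)/p_1, and x_2* = 10 + 2/3·(…)/p_2.
Discretionary income = 120 − 2·12.5 − 10·1.28 = 82.2; x_1* = 2 + 1/3·82.2/12.5 = 4.192; x_2* = 10 + 2/3·82.2/1.28 = 52.8125.
Utility at the optimum: U(4.192, 52.8125) = 15.8974.

V = 15.8974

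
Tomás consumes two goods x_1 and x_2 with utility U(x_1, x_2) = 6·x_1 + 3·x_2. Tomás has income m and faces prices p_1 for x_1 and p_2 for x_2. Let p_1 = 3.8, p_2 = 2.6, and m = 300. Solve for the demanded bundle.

Linear utility — the consumer picks whichever good has higher MU/price: 6/3.8 = 1.5789 vs 3/2.6 = 1.1538.
x_1 gives more utility per dollar, so spend all income on x_1: x_1* = m/p_1, x_2* = 0.
Numerically: x_1* = 78.9474, x_2* = 0.

x_1* = 78.9474, x_2* = 0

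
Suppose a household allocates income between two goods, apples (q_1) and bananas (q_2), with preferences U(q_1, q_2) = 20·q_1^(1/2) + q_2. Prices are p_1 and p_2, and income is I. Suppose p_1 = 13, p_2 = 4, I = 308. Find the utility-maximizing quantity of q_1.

q_1* = 9.4675

Set MRS = p_1/p_2: 10·q_1^(−1/2) = p_1/p_2.
Solve: √q_1 = 10·p_2/p_1, so q_1*(p_1,p_2) = (10·p_2/p_1)², and q_2* = (I − p_1·q_1*)/p_2.
Plugging in: q_1* = (10·4/13)² = 9.4675.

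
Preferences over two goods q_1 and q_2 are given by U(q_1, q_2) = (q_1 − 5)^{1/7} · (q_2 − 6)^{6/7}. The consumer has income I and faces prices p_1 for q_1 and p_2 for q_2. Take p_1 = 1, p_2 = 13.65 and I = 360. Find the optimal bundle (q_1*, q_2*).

Substituting into the budget: q_1* = 5 + 1/7·(I − 5·p_1 − 6·p_2)/p_1, and q_2* = 6 + 6/7·(…)/p_2.
Discretionary income = 360 − 5·1 − 6·13.65 = 273.1; q_1* = 5 + 1/7·273.1/1 = 44.0143; q_2* = 6 + 6/7·273.1/13.65 = 23.1491.

q_1* = 44.0143, q_2* = 23.1491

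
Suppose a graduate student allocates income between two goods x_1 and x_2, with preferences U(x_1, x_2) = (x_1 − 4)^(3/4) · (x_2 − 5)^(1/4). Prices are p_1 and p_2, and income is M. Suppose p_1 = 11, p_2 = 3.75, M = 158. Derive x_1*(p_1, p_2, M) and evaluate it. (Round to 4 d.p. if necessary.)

This is Cobb-Douglas in (x_1−4, x_2−5): tangency gives 0.75·p_2·(x_2−5) = 0.25·p_1·(x_1−4).
Substituting into the budget: x_1* = 4 + 0.75·(M − 4·p_1 − 5·p_2)/p_1, and x_2* = 5 + 0.25·(…)/p_2.
Discretionary income = 158 − 4·11 − 5·3.75 = 95.25; x_1* = 4 + 0.75·95.25/11 = 10.4943.

x_1* = 10.4943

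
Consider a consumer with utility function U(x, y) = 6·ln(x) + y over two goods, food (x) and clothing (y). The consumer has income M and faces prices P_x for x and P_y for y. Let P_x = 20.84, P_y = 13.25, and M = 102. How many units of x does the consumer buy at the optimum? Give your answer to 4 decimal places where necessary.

MU_x = 6/x, MU_y = 1. Tangency: 6/x = P_x/P_y.
So x*(P_x,P_y) = 6·P_y/P_x, independent of income; and y* = (M − 6·P_y)/P_y.
At the given prices: x* = 6·13.25/20.84 = 3.8148.

x* = 3.8148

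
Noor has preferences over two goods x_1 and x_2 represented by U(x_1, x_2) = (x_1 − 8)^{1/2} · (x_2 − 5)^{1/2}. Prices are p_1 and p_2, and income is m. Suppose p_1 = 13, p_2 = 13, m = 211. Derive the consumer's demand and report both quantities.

x_1* = 9.6154, x_2* = 6.6154

This is Cobb-Douglas in (x_1−8, x_2−5): tangency gives 0.5·p_2·(x_2−5) = 0.5·p_1·(x_1−8).
Substituting into the budget: x_1* = 8 + 0.5·(m − 8·p_1 − 5·p_2)/p_1, and x_2* = 5 + 0.5·(…)/p_2.
Discretionary income = 211 − 8·13 − 5·13 = 42; x_1* = 8 + 0.5·42/13 = 9.6154; x_2* = 5 + 0.5·42/13 = 6.6154.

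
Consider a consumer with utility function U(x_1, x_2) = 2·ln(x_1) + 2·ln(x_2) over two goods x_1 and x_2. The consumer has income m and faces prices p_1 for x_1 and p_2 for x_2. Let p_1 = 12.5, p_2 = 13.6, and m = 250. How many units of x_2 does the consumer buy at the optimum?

x_2* = 9.1912

MU_x_1/MU_x_2 = (2·x_2)/(2·x_1); tangency sets this equal to p_1/p_2.
Rearranging, p_2·x_2 = p_1·x_1. Substituting into the budget gives p_1·x_1·(1 + 1) = m.
Demand: x_1*(p_1,p_2,m) = 0.5·m/p_1 and x_2* = 0.5·m/p_2.
At p_1=12.5, p_2=13.6, m=250: x_2* = 0.5·250/13.6 = 9.1912.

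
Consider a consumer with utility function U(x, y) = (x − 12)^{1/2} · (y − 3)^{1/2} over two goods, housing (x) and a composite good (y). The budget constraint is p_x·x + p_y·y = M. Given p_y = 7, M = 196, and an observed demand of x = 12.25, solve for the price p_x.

Let x' = x−12, y' = y−3. MRS = y'/x' = p_x/p_y.
After buying the subsistence bundle (12, 3), a share 0.5 of the remaining income goes to x: x* = 12 + 0.5·(M − 12p_x − 3p_y)/p_x.
Set x* = 12.25 in the demand function and solve for p_x: p_x = 14.

p_x = 14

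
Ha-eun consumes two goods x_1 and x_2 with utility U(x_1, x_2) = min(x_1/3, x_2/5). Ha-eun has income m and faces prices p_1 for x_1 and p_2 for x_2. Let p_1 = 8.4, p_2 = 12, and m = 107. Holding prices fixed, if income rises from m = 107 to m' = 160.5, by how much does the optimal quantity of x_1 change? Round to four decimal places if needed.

Δx_1* = 1.8838

Leontief preferences: the optimum is at the kink where x_1/3 = x_2/5, i.e. x_2 = (5/3)·x_1.
Budget: p_1·x_1 + p_2·(5/3)·x_1 = m, so (3·p_1 + 5·p_2)·x_1 = 3·m.
Demand: x_1*(p_1,p_2,m) = 3·m/(3·p_1 + 5·p_2), x_2* = 5·m/(3·p_1 + 5·p_2).
Here 3·8.4 + 5·12 = 85.2, giving x_1* = 3.7676.
At m' = 160.5: x_1* = 5.6514. Change: 5.6514 − 3.7676 = 1.8838.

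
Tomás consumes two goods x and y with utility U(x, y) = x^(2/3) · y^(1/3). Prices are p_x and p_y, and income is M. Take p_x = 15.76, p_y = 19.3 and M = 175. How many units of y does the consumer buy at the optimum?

Tangency: MRS = 2·y/x = p_x/p_y.
Rearranging, p_y·y = (1/2)·p_x·x. Substituting into the budget gives p_x·x·(1 + (1/2)) = M.
Demand: x*(p_x,p_y,M) = 2/3·M/p_x and y* = 1/3·M/p_y.
At p_x=15.76, p_y=19.3, M=175: y* = 1/3·175/19.3 = 3.0225.

y* = 3.0225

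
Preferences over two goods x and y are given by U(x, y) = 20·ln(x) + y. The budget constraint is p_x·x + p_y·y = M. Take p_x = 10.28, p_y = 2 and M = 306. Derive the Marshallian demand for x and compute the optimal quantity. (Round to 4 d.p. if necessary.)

x* = 3.8911

MU_x = 20/x, MU_y = 1. Tangency: 20/x = p_x/p_y.
So x*(p_x,p_y) = 20·p_y/p_x, independent of income; and y* = (M − 20·p_y)/p_y.
At the given prices: x* = 20·2/10.28 = 3.8911.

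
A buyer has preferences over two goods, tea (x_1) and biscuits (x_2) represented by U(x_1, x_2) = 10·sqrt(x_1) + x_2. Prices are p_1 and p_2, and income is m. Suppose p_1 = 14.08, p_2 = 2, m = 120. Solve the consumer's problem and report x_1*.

x_1* = 0.5044

MU_x_1 = 5/√x_1, MU_x_2 = 1. Tangency: 5/√x_1 = p_1/p_2.
Thus x_1* = (5·p_2/p_1)² — independent of m — with the rest of income spent on x_2.
Plugging in: x_1* = (5·2/14.08)² = 0.5044.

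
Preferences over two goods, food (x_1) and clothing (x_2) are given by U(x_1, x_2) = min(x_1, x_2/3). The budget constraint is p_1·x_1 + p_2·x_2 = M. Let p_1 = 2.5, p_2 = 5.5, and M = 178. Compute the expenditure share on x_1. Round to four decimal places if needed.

Leontief preferences: the optimum is at the kink where x_1/1 = x_2/3, i.e. x_2 = 3·x_1.
Budget: p_1·x_1 + p_2·3·x_1 = M, so (p_1 + 3·p_2)·x_1 = M.
Demand: x_1*(p_1,p_2,M) = M/(p_1 + 3·p_2), x_2* = 3·M/(p_1 + 3·p_2).
Here 2.5 + 3·5.5 = 19, giving x_1* = 9.3684 and x_2* = 28.1053.
Expenditure on x_1: 2.5·9.3684 = 23.4211; share = 0.1316.

share on x_1 = 0.1316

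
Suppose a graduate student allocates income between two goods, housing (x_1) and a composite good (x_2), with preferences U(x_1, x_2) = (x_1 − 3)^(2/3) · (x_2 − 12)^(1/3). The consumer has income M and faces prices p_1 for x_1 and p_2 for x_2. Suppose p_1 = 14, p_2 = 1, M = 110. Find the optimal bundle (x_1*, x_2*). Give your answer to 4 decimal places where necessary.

x_1* = 5.6667, x_2* = 30.6667

After buying the subsistence bundle (3, 12), a share 2/3 of the remaining income goes to x_1: x_1* = 3 + 2/3·(M − 3p_1 − 12p_2)/p_1.
Discretionary income = 110 − 3·14 − 12·1 = 56; x_1* = 3 + 2/3·56/14 = 5.6667; x_2* = 12 + 1/3·56/1 = 30.6667.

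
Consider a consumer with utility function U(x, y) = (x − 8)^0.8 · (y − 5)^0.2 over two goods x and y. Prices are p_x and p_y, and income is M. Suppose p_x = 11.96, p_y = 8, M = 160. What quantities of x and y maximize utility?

x* = 9.6268, y* = 5.608

After buying the subsistence bundle (8, 5), a share 0.8 of the remaining income goes to x: x* = 8 + 0.8·(M − 8p_x − 5p_y)/p_x.
Discretionary income = 160 − 8·11.96 − 5·8 = 24.32; x* = 8 + 0.8·24.32/11.96 = 9.6268; y* = 5 + 0.2·24.32/8 = 5.608.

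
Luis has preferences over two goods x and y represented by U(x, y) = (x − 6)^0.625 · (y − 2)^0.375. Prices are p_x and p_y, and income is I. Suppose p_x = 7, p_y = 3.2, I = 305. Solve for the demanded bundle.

x* = 28.9107, y* = 32.0703

Let x' = x−6, y' = y−2. MRS = (5/3)·y'/x' = p_x/p_y.
After buying the subsistence bundle (6, 2), a share 0.625 of the remaining income goes to x: x* = 6 + 0.625·(I − 6p_x − 2p_y)/p_x.
Discretionary income = 305 − 6·7 − 2·3.2 = 256.6; x* = 6 + 0.625·256.6/7 = 28.9107; y* = 2 + 0.375·256.6/3.2 = 32.0703.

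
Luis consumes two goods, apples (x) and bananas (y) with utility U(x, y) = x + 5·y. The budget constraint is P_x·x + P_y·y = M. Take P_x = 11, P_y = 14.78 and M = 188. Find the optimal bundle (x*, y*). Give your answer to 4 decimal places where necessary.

y gives more utility per dollar, so spend all income on y: y* = M/P_y, x* = 0.
Numerically: x* = 0, y* = 12.7199.

x* = 0, y* = 12.7199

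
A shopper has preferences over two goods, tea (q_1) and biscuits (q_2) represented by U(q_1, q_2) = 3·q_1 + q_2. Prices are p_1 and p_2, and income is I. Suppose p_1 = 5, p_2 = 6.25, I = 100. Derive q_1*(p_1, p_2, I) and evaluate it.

q_1* = 20

Linear utility — the consumer picks whichever good has higher MU/price: 3/5 = 0.6 vs 1/6.25 = 0.16.
q_1 gives more utility per dollar, so spend all income on q_1: q_1* = I/p_1, q_2* = 0.
Numerically: q_1* = 20, q_2* = 0.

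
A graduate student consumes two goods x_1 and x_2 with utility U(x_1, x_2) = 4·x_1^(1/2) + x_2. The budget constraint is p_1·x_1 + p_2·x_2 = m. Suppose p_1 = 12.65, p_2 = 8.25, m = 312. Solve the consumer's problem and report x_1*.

Set MRS = p_1/p_2: 2·x_1^(−1/2) = p_1/p_2.
Solve: √x_1 = 2·p_2/p_1, so x_1*(p_1,p_2) = (2·p_2/p_1)², and x_2* = (m − p_1·x_1*)/p_2.
Plugging in: x_1* = (2·8.25/12.65)² = 1.7013.

x_1* = 1.7013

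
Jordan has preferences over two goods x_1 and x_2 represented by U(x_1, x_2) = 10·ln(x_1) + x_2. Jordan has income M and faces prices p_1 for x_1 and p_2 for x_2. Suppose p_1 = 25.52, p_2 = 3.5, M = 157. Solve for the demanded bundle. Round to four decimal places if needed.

x_1* = 1.3715, x_2* = 34.8571

Set MRS = p_1/p_2: (10/x_1)/1 = p_1/p_2.
So x_1*(p_1,p_2) = 10·p_2/p_1, independent of income; and x_2* = (M − 10·p_2)/p_2.
At the given prices: x_1* = 10·3.5/25.52 = 1.3715, and x_2* = 34.8571.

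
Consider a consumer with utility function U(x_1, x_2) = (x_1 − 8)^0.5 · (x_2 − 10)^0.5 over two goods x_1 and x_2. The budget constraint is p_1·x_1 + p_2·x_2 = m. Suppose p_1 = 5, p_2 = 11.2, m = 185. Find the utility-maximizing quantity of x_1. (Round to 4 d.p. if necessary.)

x_1* = 11.3

Let x_1' = x_1−8, x_2' = x_2−10. MRS = x_2'/x_1' = p_1/p_2.
Substituting into the budget: x_1* = 8 + 0.5·(m − 8·p_1 − 10·p_2)/p_1, and x_2* = 10 + 0.5·(…)/p_2.
Discretionary income = 185 − 8·5 − 10·11.2 = 33; x_1* = 8 + 0.5·33/5 = 11.3.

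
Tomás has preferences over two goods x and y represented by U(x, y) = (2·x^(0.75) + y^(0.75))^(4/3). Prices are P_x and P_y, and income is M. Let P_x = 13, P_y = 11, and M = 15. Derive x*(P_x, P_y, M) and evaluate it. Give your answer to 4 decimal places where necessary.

MRS = MU_x/MU_y = 2·(y/x)^(0.25). Set equal to P_x/P_y.
Hence y/x = ((1/2)·P_x/P_y)^(1/(0.25)), i.e. raised to the 4 power.
With the ratio pinned down, the budget gives x* = M/(P_x + P_y·(y/x)) and y* = (y/x)·x*.
Numerically y/x = 0.121922, so x* = 15/(13 + 11·0.121922) = 1.0459.

x* = 1.0459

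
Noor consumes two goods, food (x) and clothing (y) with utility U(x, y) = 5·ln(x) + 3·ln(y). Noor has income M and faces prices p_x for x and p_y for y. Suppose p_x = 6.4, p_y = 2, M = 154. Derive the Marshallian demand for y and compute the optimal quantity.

y* = 28.875

MU_x/MU_y = (5·y)/(3·x); tangency sets this equal to p_x/p_y.
So 5·p_y·y = 3·p_x·x; combined with the budget, a share 0.625 of income goes to x.
Demand: x*(p_x,p_y,M) = 0.625·M/p_x and y* = 0.375·M/p_y.
At p_x=6.4, p_y=2, M=154: y* = 0.375·154/2 = 28.875.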